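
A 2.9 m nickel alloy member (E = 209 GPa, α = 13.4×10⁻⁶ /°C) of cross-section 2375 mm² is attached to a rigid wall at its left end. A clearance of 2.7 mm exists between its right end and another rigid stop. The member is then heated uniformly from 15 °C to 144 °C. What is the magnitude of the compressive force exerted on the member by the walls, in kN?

P ≈ 396 kN

Free thermal elongation = αΔT L = 13.4×10⁻⁶ × 129 × 2900 = 5.013 mm.
This exceeds the 2.7 mm gap, so the wall pushes back. The portion of expansion that must be recovered elastically is δ_free − gap = 5.013 − 2.7 = 2.313 mm.
That suppressed elongation corresponds to σ = E·Δ/L = 209×10³ × 2.313/2900 = 166.7 MPa.
Force on the wall = σA = 166.7 × 2375 mm² = 395.9 kN.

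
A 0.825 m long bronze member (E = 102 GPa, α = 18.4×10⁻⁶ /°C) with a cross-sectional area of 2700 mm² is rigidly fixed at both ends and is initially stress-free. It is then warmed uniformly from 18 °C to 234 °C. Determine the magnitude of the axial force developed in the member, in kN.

The ends cannot move, so σ = EαΔT = 102×10³ × 18.4×10⁻⁶ × 216 = 405.4 MPa.
Then P = σA = 405.4 × 2700 mm² = 1095 kN, compressive.

P ≈ 1090 kN (compressive)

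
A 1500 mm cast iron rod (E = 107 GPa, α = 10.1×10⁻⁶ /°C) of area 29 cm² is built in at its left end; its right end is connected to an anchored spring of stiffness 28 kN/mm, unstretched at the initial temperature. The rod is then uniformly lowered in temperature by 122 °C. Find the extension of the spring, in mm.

δ ≈ 1.63 mm

The unrestrained thermal change is αΔT L = 10.1×10⁻⁶ × 122 × 1500 = 1.848 mm.
Let P be the tensile force in the spring. The rod extends elastically by PL/(AE) and the spring stretches by P/k; together these equal δ_free.
P [ L/(AE) + 1/k ] = δ_free → P [ 1500/(2900×107×10³) + 1/(28×10³) ] = 1.848.
P = 1.848 / 4.055×10⁻⁵ = 45580 N.
Spring extension = P/k = 45580/(28×10³) = 1.628 mm.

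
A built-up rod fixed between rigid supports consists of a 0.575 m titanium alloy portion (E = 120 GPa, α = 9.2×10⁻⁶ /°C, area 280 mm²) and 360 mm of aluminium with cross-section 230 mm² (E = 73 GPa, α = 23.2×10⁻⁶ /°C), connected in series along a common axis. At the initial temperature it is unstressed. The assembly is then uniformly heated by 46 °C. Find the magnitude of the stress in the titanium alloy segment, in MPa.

σ ≈ 58.1 MPa (compressive)

With the walls removed the bar would change length by δ_free = Σ αᵢΔT Lᵢ = 9.2×10⁻⁶×46×575 + 23.2×10⁻⁶×46×360 = 0.6275 mm.
The rigid supports impose zero overall length change; the single axial force P common to all segments must satisfy P Σ Lᵢ/(AᵢEᵢ) = δ_free.
Σ Lᵢ/(AᵢEᵢ) = 575/(280×120×10³) + 360/(230×73×10³) = 3.855×10⁻⁵ mm/N.
So P = 0.6275 / 3.855×10⁻⁵ = 16.28 kN, compressive.
σ_{titanium alloy} = P / A = 16280 / 280 = 58.13 MPa.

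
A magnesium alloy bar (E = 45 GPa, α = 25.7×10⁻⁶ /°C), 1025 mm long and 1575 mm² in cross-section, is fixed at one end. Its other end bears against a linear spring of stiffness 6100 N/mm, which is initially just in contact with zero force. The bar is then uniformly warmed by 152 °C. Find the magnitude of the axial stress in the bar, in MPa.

The unrestrained thermal change is αΔT L = 25.7×10⁻⁶ × 152 × 1025 = 4.004 mm.
Let P be the compressive force at the spring. The bar shortens elastically by PL/(AE) and the spring compresses by P/k; together these equal δ_free.
So P = δ_free / [L/(AE) + 1/k] = 4.004 / [ 1025/(1575×45×10³) + 1/(6100) ].
P = 4.004 / 0.0001784 = 22440 N.
σ = P/A = 22440/1575 = 14.25 MPa.

σ ≈ 14.3 MPa (compressive)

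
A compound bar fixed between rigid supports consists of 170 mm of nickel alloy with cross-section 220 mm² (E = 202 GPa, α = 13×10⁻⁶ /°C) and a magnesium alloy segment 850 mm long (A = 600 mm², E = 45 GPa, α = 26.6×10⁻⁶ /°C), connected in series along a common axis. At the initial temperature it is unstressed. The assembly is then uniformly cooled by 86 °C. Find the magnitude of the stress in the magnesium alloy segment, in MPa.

σ ≈ 101 MPa (tensile)

With the walls removed the bar would change length by δ_free = Σ αᵢΔT Lᵢ = 13×10⁻⁶×86×170 + 26.6×10⁻⁶×86×850 = 2.135 mm.
The walls prevent any net length change, so an axial force P (same in every segment) develops. Compatibility: P · Σ Lᵢ/(AᵢEᵢ) = δ_free.
The series flexibility is Σ Lᵢ/(AᵢEᵢ) = 170/(220×202×10³) + 850/(600×45×10³) = 3.531×10⁻⁵ mm/N.
So P = 2.135 / 3.531×10⁻⁵ = 60.46 kN, tensile.
σ_{magnesium alloy} = P / A = 60460 / 600 = 100.8 MPa.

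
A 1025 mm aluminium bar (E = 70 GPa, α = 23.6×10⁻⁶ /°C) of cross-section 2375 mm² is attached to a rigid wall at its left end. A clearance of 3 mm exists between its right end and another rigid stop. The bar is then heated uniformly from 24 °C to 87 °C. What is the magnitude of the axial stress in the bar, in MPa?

σ ≈ 0 MPa

Free thermal elongation = αΔT L = 23.6×10⁻⁶ × 63 × 1025 = 1.524 mm.
Since δ_free = 1.52 mm is less than the 3 mm gap, the bar never touches the wall. No axial force develops.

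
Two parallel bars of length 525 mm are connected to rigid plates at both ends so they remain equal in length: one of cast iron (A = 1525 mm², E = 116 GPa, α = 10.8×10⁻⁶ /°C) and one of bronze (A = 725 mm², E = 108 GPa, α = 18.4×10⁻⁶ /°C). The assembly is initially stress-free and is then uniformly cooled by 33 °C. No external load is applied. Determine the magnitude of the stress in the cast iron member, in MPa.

The bronze has the larger α, so on cooling it would change length more than the cast iron if both were free. The rigid plates force a common final length, so the bronze is put into tension and the cast iron into compression, with equal and opposite forces P (no external load).
Equating the net (thermal + elastic) strains gives |α₁ − α₂|·ΔT = P·[1/(A₁E₁) + 1/(A₂E₂)].
|α₁ − α₂|·ΔT = 7.6×10⁻⁶ × 33 = 0.0002508.
1/(A₁E₁) + 1/(A₂E₂) = 1/(1525×116×10³) + 1/(725×108×10³) = 1.842×10⁻⁸ N⁻¹.
So P = 0.0002508 / 1.842×10⁻⁸ = 13.61 kN.
σ_{cast iron} = P/A₁ = 13610/1525 = 8.926 MPa, compressive.

σ ≈ 8.93 MPa (compressive)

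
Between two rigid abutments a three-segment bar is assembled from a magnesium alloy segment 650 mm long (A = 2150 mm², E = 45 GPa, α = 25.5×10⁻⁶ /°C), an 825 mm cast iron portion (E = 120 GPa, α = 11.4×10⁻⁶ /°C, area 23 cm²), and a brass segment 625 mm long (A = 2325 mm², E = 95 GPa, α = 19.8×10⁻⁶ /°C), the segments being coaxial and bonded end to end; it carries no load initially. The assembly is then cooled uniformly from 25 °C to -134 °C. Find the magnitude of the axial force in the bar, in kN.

If the supports were absent, the total length change would be Σ αᵢΔT Lᵢ = 25.5×10⁻⁶×159×650 + 11.4×10⁻⁶×159×825 + 19.8×10⁻⁶×159×625 = 6.098 mm.
The walls prevent any net length change, so an axial force P (same in every segment) develops. Compatibility: P · Σ Lᵢ/(AᵢEᵢ) = δ_free.
The series flexibility is Σ Lᵢ/(AᵢEᵢ) = 650/(2150×45×10³) + 825/(2300×120×10³) + 625/(2325×95×10³) = 1.254×10⁻⁵ mm/N.
Hence P = δ_free / Σ(L/AE) = 6.098/1.254×10⁻⁵ = 486.4 kN (tensile).

P ≈ 486 kN (tensile)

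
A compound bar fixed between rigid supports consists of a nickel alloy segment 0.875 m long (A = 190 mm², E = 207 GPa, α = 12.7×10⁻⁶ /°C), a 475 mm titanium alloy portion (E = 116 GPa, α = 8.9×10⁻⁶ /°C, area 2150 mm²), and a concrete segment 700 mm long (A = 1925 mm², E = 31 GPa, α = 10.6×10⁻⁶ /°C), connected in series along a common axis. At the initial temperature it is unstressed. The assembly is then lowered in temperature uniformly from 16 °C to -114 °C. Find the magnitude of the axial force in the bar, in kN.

With the walls removed the bar would change length by δ_free = Σ αᵢΔT Lᵢ = 12.7×10⁻⁶×130×875 + 8.9×10⁻⁶×130×475 + 10.6×10⁻⁶×130×700 = 2.959 mm.
The rigid supports impose zero overall length change; the single axial force P common to all segments must satisfy P Σ Lᵢ/(AᵢEᵢ) = δ_free.
The series flexibility is Σ Lᵢ/(AᵢEᵢ) = 875/(190×207×10³) + 475/(2150×116×10³) + 700/(1925×31×10³) = 3.588×10⁻⁵ mm/N.
Hence P = δ_free / Σ(L/AE) = 2.959/3.588×10⁻⁵ = 82.46 kN (tensile).

P ≈ 82.5 kN (tensile)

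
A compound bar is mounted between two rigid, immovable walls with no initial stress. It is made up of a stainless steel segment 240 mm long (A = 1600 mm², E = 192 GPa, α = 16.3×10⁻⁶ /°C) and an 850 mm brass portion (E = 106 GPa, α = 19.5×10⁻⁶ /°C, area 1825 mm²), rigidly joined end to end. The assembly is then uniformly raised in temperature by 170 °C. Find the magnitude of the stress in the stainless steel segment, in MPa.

σ ≈ 421 MPa (compressive)

If the supports were absent, the total length change would be Σ αᵢΔT Lᵢ = 16.3×10⁻⁶×170×240 + 19.5×10⁻⁶×170×850 = 3.483 mm.
Since the ends are fixed, an axial force P builds up, equal in every segment, with P · Σ Lᵢ/(AᵢEᵢ) = δ_free.
Σ Lᵢ/(AᵢEᵢ) = 240/(1600×192×10³) + 850/(1825×106×10³) = 5.175×10⁻⁶ mm/N.
Hence P = δ_free / Σ(L/AE) = 3.483/5.175×10⁻⁶ = 673 kN (compressive).
σ_{stainless steel} = P / A = 673000 / 1600 = 420.6 MPa.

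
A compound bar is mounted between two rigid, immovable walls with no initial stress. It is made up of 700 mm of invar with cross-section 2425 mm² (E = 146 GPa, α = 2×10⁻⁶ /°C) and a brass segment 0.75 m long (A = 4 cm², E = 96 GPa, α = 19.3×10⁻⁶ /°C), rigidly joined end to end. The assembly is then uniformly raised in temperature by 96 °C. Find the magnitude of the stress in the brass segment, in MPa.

With the walls removed the bar would change length by δ_free = Σ αᵢΔT Lᵢ = 2×10⁻⁶×96×700 + 19.3×10⁻⁶×96×750 = 1.524 mm.
Since the ends are fixed, an axial force P builds up, equal in every segment, with P · Σ Lᵢ/(AᵢEᵢ) = δ_free.
The series flexibility is Σ Lᵢ/(AᵢEᵢ) = 700/(2425×146×10³) + 750/(400×96×10³) = 2.151×10⁻⁵ mm/N.
Hence P = δ_free / Σ(L/AE) = 1.524/2.151×10⁻⁵ = 70.86 kN (compressive).
σ_{brass} = P / A = 70860 / 400 = 177.1 MPa.

σ ≈ 177 MPa (compressive)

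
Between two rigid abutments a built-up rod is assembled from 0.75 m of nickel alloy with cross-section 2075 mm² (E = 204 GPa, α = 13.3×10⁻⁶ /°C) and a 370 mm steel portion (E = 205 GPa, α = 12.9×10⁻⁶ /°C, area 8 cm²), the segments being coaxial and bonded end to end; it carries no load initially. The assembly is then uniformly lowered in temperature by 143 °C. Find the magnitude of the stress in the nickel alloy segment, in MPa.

σ ≈ 252 MPa (tensile)

With the walls removed the bar would change length by δ_free = Σ αᵢΔT Lᵢ = 13.3×10⁻⁶×143×750 + 12.9×10⁻⁶×143×370 = 2.109 mm.
The walls prevent any net length change, so an axial force P (same in every segment) develops. Compatibility: P · Σ Lᵢ/(AᵢEᵢ) = δ_free.
Σ Lᵢ/(AᵢEᵢ) = 750/(2075×204×10³) + 370/(800×205×10³) = 4.028×10⁻⁶ mm/N.
Hence P = δ_free / Σ(L/AE) = 2.109/4.028×10⁻⁶ = 523.6 kN (tensile).
σ_{nickel alloy} = P / A = 523600 / 2075 = 252.3 MPa.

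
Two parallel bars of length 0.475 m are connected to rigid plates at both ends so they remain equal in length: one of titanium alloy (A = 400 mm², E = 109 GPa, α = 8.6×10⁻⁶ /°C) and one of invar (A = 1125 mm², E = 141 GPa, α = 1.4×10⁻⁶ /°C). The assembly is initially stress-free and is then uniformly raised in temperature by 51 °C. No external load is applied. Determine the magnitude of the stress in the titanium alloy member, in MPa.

The titanium alloy has the larger α, so on heating it would change length more than the invar if both were free. The rigid plates force a common final length, so the titanium alloy is put into compression and the invar into tension, with equal and opposite forces P (no external load).
Compatibility of the two members (thermal + elastic change equal): (α₁ − α₂)ΔT = P·[1/(A₁E₁) + 1/(A₂E₂)].
|α₁ − α₂|·ΔT = 7.2×10⁻⁶ × 51 = 0.0003672.
1/(A₁E₁) + 1/(A₂E₂) = 1/(400×109×10³) + 1/(1125×141×10³) = 2.924×10⁻⁸ N⁻¹.
So P = 0.0003672 / 2.924×10⁻⁸ = 12.56 kN.
σ_{titanium alloy} = P/A₁ = 12560/400 = 31.4 MPa, compressive.

σ ≈ 31.4 MPa (compressive)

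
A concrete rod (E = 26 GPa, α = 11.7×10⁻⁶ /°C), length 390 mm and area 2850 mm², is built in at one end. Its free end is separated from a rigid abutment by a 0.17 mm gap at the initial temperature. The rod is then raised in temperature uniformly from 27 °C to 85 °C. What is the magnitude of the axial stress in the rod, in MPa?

If the wall were absent the rod would grow by αΔT L = 11.7×10⁻⁶ × 58 × 390 = 0.2647 mm.
The gap closes (δ_free > 0.17 mm) and the wall then resists a further 0.2647 − 0.17 = 0.09465 mm of expansion.
That suppressed elongation corresponds to σ = E·Δ/L = 26×10³ × 0.09465/390 = 6.31 MPa.

σ ≈ 6.31 MPa (compressive)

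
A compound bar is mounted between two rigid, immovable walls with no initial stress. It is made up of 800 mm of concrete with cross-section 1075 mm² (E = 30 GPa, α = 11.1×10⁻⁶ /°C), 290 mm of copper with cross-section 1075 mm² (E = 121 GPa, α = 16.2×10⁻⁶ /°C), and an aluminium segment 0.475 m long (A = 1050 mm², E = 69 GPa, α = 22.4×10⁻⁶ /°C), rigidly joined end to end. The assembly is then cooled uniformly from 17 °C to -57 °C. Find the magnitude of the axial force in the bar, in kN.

Free thermal contraction of the whole bar: Σ αᵢΔT Lᵢ = 11.1×10⁻⁶×74×800 + 16.2×10⁻⁶×74×290 + 22.4×10⁻⁶×74×475 = 1.792 mm.
The rigid supports impose zero overall length change; the single axial force P common to all segments must satisfy P Σ Lᵢ/(AᵢEᵢ) = δ_free.
The series flexibility is Σ Lᵢ/(AᵢEᵢ) = 800/(1075×30×10³) + 290/(1075×121×10³) + 475/(1050×69×10³) = 3.359×10⁻⁵ mm/N.
P = 1.792 / 3.359×10⁻⁵ = 53350 N = 53.35 kN, tensile.

P ≈ 53.4 kN (tensile)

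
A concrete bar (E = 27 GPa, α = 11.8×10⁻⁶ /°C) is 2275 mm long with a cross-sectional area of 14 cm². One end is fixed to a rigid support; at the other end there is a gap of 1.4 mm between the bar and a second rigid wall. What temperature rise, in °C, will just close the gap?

ΔT ≈ 52.2 °C

Contact occurs when the free expansion equals the gap: αΔT L = 1.4 mm.
So ΔT = g/(αL) = 1.4/(11.8×10⁻⁶ × 2275) = 52.15 °C.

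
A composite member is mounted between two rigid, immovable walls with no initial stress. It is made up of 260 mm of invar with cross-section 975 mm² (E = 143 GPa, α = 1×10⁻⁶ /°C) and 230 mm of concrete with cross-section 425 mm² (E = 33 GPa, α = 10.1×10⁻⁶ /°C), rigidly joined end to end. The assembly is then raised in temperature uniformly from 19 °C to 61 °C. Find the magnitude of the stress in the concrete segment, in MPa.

With the walls removed the bar would change length by δ_free = Σ αᵢΔT Lᵢ = 1×10⁻⁶×42×260 + 10.1×10⁻⁶×42×230 = 0.1085 mm.
The walls prevent any net length change, so an axial force P (same in every segment) develops. Compatibility: P · Σ Lᵢ/(AᵢEᵢ) = δ_free.
Σ Lᵢ/(AᵢEᵢ) = 260/(975×143×10³) + 230/(425×33×10³) = 1.826×10⁻⁵ mm/N.
P = 0.1085 / 1.826×10⁻⁵ = 5940 N = 5.94 kN, compressive.
σ_{concrete} = P / A = 5940 / 425 = 13.98 MPa.

σ ≈ 14 MPa (compressive)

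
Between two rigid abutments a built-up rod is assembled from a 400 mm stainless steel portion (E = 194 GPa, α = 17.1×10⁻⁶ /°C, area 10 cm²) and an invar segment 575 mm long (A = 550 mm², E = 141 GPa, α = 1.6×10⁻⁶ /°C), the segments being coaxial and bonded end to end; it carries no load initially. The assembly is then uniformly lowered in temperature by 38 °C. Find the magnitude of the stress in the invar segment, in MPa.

σ ≈ 56.6 MPa (tensile)

With the walls removed the bar would change length by δ_free = Σ αᵢΔT Lᵢ = 17.1×10⁻⁶×38×400 + 1.6×10⁻⁶×38×575 = 0.2949 mm.
The rigid supports impose zero overall length change; the single axial force P common to all segments must satisfy P Σ Lᵢ/(AᵢEᵢ) = δ_free.
Σ Lᵢ/(AᵢEᵢ) = 400/(1000×194×10³) + 575/(550×141×10³) = 9.476×10⁻⁶ mm/N.
P = 0.2949 / 9.476×10⁻⁶ = 31120 N = 31.12 kN, tensile.
σ_{invar} = P / A = 31120 / 550 = 56.58 MPa.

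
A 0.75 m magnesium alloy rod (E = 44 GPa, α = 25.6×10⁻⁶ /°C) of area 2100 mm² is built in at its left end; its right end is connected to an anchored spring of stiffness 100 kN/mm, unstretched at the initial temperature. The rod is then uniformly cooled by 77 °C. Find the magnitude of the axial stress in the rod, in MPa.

The unrestrained thermal change is αΔT L = 25.6×10⁻⁶ × 77 × 750 = 1.478 mm.
Let P be the tensile force in the spring. The rod extends elastically by PL/(AE) and the spring stretches by P/k; together these equal δ_free.
P [ L/(AE) + 1/k ] = δ_free → P [ 750/(2100×44×10³) + 1/(100×10³) ] = 1.478.
P = 1.478 / 1.812×10⁻⁵ = 81600 N.
σ = P/A = 81600/2100 = 38.86 MPa.

σ ≈ 38.9 MPa (tensile)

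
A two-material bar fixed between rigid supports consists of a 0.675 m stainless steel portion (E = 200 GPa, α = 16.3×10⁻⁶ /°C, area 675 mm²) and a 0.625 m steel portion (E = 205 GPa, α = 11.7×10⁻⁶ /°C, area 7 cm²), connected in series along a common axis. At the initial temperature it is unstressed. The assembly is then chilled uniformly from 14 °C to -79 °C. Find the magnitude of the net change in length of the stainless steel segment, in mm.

Free thermal contraction of the whole bar: Σ αᵢΔT Lᵢ = 16.3×10⁻⁶×93×675 + 11.7×10⁻⁶×93×625 = 1.703 mm.
Since the ends are fixed, an axial force P builds up, equal in every segment, with P · Σ Lᵢ/(AᵢEᵢ) = δ_free.
The series flexibility is Σ Lᵢ/(AᵢEᵢ) = 675/(675×200×10³) + 625/(700×205×10³) = 9.355×10⁻⁶ mm/N.
So P = 1.703 / 9.355×10⁻⁶ = 182.1 kN, tensile.
For the stainless steel segment, free thermal change = 16.3×10⁻⁶×93×675 = 1.023 mm and elastic change from P = 182100×675/(675×200×10³) = 0.9103 mm; these oppose, so the net change is 0.113 mm (segment shortens).

|ΔL| ≈ 0.113 mm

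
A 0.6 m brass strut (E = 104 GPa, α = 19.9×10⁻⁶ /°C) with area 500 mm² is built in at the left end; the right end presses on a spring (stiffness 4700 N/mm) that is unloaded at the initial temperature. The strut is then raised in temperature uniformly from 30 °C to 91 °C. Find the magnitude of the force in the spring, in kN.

The unrestrained thermal change is αΔT L = 19.9×10⁻⁶ × 61 × 600 = 0.7283 mm.
With a force P in the spring, the elastic change of the strut is PL/(AE) and that of the spring is P/k; compatibility requires their sum to equal δ_free.
So P = δ_free / [L/(AE) + 1/k] = 0.7283 / [ 600/(500×104×10³) + 1/(4700) ].
P = 0.7283 / 0.0002243 = 3247 N.

P ≈ 3.25 kN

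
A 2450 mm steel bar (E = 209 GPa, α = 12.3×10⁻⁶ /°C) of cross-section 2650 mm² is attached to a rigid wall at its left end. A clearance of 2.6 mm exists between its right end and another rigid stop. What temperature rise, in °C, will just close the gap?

Contact occurs when the free expansion equals the gap: αΔT L = 2.6 mm.
ΔT = 2.6 / (12.3×10⁻⁶ × 2450) = 86.28 °C.

ΔT ≈ 86.3 °C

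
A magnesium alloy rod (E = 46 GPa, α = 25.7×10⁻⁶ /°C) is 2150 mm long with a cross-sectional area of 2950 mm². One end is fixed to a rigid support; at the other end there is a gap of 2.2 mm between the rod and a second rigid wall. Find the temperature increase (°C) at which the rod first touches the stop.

Contact occurs when the free expansion equals the gap: αΔT L = 2.2 mm.
ΔT = 2.2 / (25.7×10⁻⁶ × 2150) = 39.82 °C.

ΔT ≈ 39.8 °C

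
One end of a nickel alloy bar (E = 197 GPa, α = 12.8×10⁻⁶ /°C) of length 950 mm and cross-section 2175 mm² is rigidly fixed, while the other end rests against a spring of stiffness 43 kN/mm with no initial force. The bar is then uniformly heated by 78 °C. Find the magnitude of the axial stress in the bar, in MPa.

Free thermal expansion: δ_free = αΔT L = 12.8×10⁻⁶ × 78 × 950 = 0.9485 mm.
With a force P in the spring, the elastic change of the bar is PL/(AE) and that of the spring is P/k; compatibility requires their sum to equal δ_free.
P [ L/(AE) + 1/k ] = δ_free → P [ 950/(2175×197×10³) + 1/(43×10³) ] = 0.9485.
P = 0.9485 / 2.547×10⁻⁵ = 37230 N.
σ = P/A = 37230/2175 = 17.12 MPa.

σ ≈ 17.1 MPa (compressive)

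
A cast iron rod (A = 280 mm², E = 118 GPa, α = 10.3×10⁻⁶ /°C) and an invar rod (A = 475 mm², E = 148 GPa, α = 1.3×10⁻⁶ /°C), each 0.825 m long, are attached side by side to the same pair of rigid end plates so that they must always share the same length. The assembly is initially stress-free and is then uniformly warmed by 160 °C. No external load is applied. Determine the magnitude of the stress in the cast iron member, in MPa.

Equilibrium of a rigid end plate with no external load gives equal and opposite internal forces ±P in the two members. Since α_{cast iron} > α_{invar}, heating drives the cast iron into compression and the invar into tension.
Setting the final lengths equal and cancelling L: (α₁ − α₂)ΔT = P/(A₁E₁) + P/(A₂E₂).
|α₁ − α₂|·ΔT = 9×10⁻⁶ × 160 = 0.00144.
1/(A₁E₁) + 1/(A₂E₂) = 1/(280×118×10³) + 1/(475×148×10³) = 4.449×10⁻⁸ N⁻¹.
So P = 0.00144 / 4.449×10⁻⁸ = 32.37 kN.
σ_{cast iron} = P/A₁ = 32370/280 = 115.6 MPa, compressive.

σ ≈ 116 MPa (compressive)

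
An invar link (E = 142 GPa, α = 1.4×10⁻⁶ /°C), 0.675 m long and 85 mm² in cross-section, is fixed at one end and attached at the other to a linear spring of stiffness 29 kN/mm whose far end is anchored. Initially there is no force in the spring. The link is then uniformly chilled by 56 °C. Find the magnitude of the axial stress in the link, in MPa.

Free thermal contraction: δ_free = αΔT L = 1.4×10⁻⁶ × 56 × 675 = 0.05292 mm.
With a force P in the spring, the elastic change of the link is PL/(AE) and that of the spring is P/k; compatibility requires their sum to equal δ_free.
P [ L/(AE) + 1/k ] = δ_free → P [ 675/(85×142×10³) + 1/(29×10³) ] = 0.05292.
P = 0.05292 / 9.041×10⁻⁵ = 585.4 N.
σ = P/A = 585.4/85 = 6.887 MPa.

σ ≈ 6.89 MPa (tensile)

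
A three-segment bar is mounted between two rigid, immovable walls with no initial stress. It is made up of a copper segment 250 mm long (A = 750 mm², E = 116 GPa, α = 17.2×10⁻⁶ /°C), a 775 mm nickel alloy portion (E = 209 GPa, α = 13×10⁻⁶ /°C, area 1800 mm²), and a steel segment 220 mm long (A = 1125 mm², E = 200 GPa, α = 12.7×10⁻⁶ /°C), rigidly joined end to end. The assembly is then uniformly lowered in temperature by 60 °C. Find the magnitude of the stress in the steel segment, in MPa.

With the walls removed the bar would change length by δ_free = Σ αᵢΔT Lᵢ = 17.2×10⁻⁶×60×250 + 13×10⁻⁶×60×775 + 12.7×10⁻⁶×60×220 = 1.03 mm.
The rigid supports impose zero overall length change; the single axial force P common to all segments must satisfy P Σ Lᵢ/(AᵢEᵢ) = δ_free.
The series flexibility is Σ Lᵢ/(AᵢEᵢ) = 250/(750×116×10³) + 775/(1800×209×10³) + 220/(1125×200×10³) = 5.911×10⁻⁶ mm/N.
Hence P = δ_free / Σ(L/AE) = 1.03/5.911×10⁻⁶ = 174.3 kN (tensile).
σ_{steel} = P / A = 174300 / 1125 = 154.9 MPa.

σ ≈ 155 MPa (tensile)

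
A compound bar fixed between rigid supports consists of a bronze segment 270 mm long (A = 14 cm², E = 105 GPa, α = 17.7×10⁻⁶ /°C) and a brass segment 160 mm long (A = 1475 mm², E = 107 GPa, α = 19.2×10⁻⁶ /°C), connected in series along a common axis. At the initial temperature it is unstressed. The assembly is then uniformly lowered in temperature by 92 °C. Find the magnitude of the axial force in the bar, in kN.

If the supports were absent, the total length change would be Σ αᵢΔT Lᵢ = 17.7×10⁻⁶×92×270 + 19.2×10⁻⁶×92×160 = 0.7223 mm.
The walls prevent any net length change, so an axial force P (same in every segment) develops. Compatibility: P · Σ Lᵢ/(AᵢEᵢ) = δ_free.
Σ Lᵢ/(AᵢEᵢ) = 270/(1400×105×10³) + 160/(1475×107×10³) = 2.851×10⁻⁶ mm/N.
Hence P = δ_free / Σ(L/AE) = 0.7223/2.851×10⁻⁶ = 253.4 kN (tensile).

P ≈ 253 kN (tensile)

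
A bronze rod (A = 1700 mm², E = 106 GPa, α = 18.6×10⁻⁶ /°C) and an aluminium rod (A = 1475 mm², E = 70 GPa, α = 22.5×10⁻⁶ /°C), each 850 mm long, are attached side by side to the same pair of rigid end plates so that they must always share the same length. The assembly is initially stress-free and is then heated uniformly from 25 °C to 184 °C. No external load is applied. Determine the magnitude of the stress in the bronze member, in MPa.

σ ≈ 23.9 MPa (tensile)

Equilibrium of a rigid end plate with no external load gives equal and opposite internal forces ±P in the two members. Since α_{aluminium} > α_{bronze}, heating drives the aluminium into compression and the bronze into tension.
Equating the net (thermal + elastic) strains gives |α₁ − α₂|·ΔT = P·[1/(A₁E₁) + 1/(A₂E₂)].
|α₁ − α₂|·ΔT = 3.9×10⁻⁶ × 159 = 0.0006201.
1/(A₁E₁) + 1/(A₂E₂) = 1/(1700×106×10³) + 1/(1475×70×10³) = 1.523×10⁻⁸ N⁻¹.
P = 0.0006201 / 1.523×10⁻⁸ = 40700 N = 40.7 kN.
σ_{bronze} = P/A₁ = 40700/1700 = 23.94 MPa, tensile.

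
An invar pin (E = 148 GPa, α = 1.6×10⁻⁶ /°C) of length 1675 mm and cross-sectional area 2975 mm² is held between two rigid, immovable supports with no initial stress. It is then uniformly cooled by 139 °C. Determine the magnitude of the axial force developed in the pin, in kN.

With zero net strain, σ = E·αΔT = 148 GPa × 1.6×10⁻⁶ × 139 = 32.92 MPa.
Axial force P = σA = 32.92 × 2975 = 97920 N = 97.92 kN, tensile.

P ≈ 97.9 kN (tensile)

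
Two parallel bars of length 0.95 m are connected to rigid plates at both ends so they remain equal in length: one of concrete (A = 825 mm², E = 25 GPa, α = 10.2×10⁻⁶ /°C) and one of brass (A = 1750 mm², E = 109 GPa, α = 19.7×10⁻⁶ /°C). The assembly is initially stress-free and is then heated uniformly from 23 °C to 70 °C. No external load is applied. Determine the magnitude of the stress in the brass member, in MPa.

σ ≈ 4.75 MPa (compressive)

The brass has the larger α, so on heating it would change length more than the concrete if both were free. The rigid plates force a common final length, so the brass is put into compression and the concrete into tension, with equal and opposite forces P (no external load).
Setting the final lengths equal and cancelling L: (α₁ − α₂)ΔT = P/(A₁E₁) + P/(A₂E₂).
|α₁ − α₂|·ΔT = 9.5×10⁻⁶ × 47 = 0.0004465.
1/(A₁E₁) + 1/(A₂E₂) = 1/(825×25×10³) + 1/(1750×109×10³) = 5.373×10⁻⁸ N⁻¹.
So P = 0.0004465 / 5.373×10⁻⁸ = 8.31 kN.
σ_{brass} = P/A₂ = 8310/1750 = 4.749 MPa, compressive.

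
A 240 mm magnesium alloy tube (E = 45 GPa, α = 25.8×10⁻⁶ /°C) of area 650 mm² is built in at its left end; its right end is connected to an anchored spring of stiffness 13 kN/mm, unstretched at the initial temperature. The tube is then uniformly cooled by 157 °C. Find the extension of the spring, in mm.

δ ≈ 0.878 mm

If the spring were absent the tube would shorten by αΔT L = 25.8×10⁻⁶ × 157 × 240 = 0.9721 mm.
With a force P in the spring, the elastic change of the tube is PL/(AE) and that of the spring is P/k; compatibility requires their sum to equal δ_free.
P [ L/(AE) + 1/k ] = δ_free → P [ 240/(650×45×10³) + 1/(13×10³) ] = 0.9721.
P = 0.9721 / 8.513×10⁻⁵ = 11420 N.
Spring extension = P/k = 11420/(13×10³) = 0.8784 mm.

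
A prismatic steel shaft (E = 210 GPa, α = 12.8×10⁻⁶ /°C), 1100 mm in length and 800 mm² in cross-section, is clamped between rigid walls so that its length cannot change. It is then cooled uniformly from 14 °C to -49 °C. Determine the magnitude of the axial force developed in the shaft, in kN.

The ends cannot move, so σ = EαΔT = 210×10³ × 12.8×10⁻⁶ × 63 = 169.3 MPa.
Axial force P = σA = 169.3 × 800 = 135500 N = 135.5 kN, tensile.

P ≈ 135 kN (tensile)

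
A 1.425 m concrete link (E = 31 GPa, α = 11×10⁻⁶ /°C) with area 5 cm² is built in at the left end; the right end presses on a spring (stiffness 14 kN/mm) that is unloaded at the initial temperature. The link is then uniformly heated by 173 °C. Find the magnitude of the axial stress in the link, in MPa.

σ ≈ 33.2 MPa (compressive)

The unrestrained thermal change is αΔT L = 11×10⁻⁶ × 173 × 1425 = 2.712 mm.
Let P be the compressive force at the spring. The link shortens elastically by PL/(AE) and the spring compresses by P/k; together these equal δ_free.
So P = δ_free / [L/(AE) + 1/k] = 2.712 / [ 1425/(500×31×10³) + 1/(14×10³) ].
P = 2.712 / 0.0001634 = 16600 N.
σ = P/A = 16600/500 = 33.2 MPa.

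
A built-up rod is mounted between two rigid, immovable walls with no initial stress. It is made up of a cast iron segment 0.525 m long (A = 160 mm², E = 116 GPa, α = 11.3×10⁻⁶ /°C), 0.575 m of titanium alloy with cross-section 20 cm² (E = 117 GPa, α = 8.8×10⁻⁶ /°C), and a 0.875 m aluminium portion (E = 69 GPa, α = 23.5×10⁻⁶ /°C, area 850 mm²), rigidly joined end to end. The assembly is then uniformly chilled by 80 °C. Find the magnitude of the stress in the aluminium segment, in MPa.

σ ≈ 65 MPa (tensile)

Free thermal contraction of the whole bar: Σ αᵢΔT Lᵢ = 11.3×10⁻⁶×80×525 + 8.8×10⁻⁶×80×575 + 23.5×10⁻⁶×80×875 = 2.524 mm.
Since the ends are fixed, an axial force P builds up, equal in every segment, with P · Σ Lᵢ/(AᵢEᵢ) = δ_free.
Σ Lᵢ/(AᵢEᵢ) = 525/(160×116×10³) + 575/(2000×117×10³) + 875/(850×69×10³) = 4.566×10⁻⁵ mm/N.
Hence P = δ_free / Σ(L/AE) = 2.524/4.566×10⁻⁵ = 55.28 kN (tensile).
σ_{aluminium} = P / A = 55280 / 850 = 65.04 MPa.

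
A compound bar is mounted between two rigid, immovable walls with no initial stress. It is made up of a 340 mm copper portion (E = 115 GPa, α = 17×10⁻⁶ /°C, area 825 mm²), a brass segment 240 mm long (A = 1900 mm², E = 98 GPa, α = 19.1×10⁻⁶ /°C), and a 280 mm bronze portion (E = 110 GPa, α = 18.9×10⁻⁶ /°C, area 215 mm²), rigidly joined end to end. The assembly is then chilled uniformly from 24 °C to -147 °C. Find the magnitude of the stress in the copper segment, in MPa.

Free thermal contraction of the whole bar: Σ αᵢΔT Lᵢ = 17×10⁻⁶×171×340 + 19.1×10⁻⁶×171×240 + 18.9×10⁻⁶×171×280 = 2.677 mm.
Since the ends are fixed, an axial force P builds up, equal in every segment, with P · Σ Lᵢ/(AᵢEᵢ) = δ_free.
Σ Lᵢ/(AᵢEᵢ) = 340/(825×115×10³) + 240/(1900×98×10³) + 280/(215×110×10³) = 1.671×10⁻⁵ mm/N.
So P = 2.677 / 1.671×10⁻⁵ = 160.2 kN, tensile.
σ_{copper} = P / A = 160200 / 825 = 194.2 MPa.

σ ≈ 194 MPa (tensile)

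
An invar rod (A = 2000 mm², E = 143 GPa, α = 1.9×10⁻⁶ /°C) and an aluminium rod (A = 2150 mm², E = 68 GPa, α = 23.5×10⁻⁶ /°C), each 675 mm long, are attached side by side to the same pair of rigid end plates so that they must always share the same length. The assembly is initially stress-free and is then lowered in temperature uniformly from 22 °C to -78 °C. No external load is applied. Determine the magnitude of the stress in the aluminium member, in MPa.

The aluminium has the larger α, so on cooling it would change length more than the invar if both were free. The rigid plates force a common final length, so the aluminium is put into tension and the invar into compression, with equal and opposite forces P (no external load).
Compatibility of the two members (thermal + elastic change equal): (α₁ − α₂)ΔT = P·[1/(A₁E₁) + 1/(A₂E₂)].
|α₁ − α₂|·ΔT = 21.6×10⁻⁶ × 100 = 0.00216.
1/(A₁E₁) + 1/(A₂E₂) = 1/(2000×143×10³) + 1/(2150×68×10³) = 1.034×10⁻⁸ N⁻¹.
P = 0.00216 / 1.034×10⁻⁸ = 209000 N = 209 kN.
σ_{aluminium} = P/A₂ = 209000/2150 = 97.2 MPa, tensile.

σ ≈ 97.2 MPa (tensile)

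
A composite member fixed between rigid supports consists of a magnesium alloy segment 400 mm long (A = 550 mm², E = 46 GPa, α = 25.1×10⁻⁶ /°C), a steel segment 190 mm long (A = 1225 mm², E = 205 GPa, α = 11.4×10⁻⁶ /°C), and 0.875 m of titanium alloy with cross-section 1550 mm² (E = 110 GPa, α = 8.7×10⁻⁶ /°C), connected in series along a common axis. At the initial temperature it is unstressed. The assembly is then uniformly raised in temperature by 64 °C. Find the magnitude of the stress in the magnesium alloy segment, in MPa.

σ ≈ 106 MPa (compressive)

Free thermal expansion of the whole bar: Σ αᵢΔT Lᵢ = 25.1×10⁻⁶×64×400 + 11.4×10⁻⁶×64×190 + 8.7×10⁻⁶×64×875 = 1.268 mm.
The rigid supports impose zero overall length change; the single axial force P common to all segments must satisfy P Σ Lᵢ/(AᵢEᵢ) = δ_free.
Σ Lᵢ/(AᵢEᵢ) = 400/(550×46×10³) + 190/(1225×205×10³) + 875/(1550×110×10³) = 2.17×10⁻⁵ mm/N.
So P = 1.268 / 2.17×10⁻⁵ = 58.45 kN, compressive.
σ_{magnesium alloy} = P / A = 58450 / 550 = 106.3 MPa.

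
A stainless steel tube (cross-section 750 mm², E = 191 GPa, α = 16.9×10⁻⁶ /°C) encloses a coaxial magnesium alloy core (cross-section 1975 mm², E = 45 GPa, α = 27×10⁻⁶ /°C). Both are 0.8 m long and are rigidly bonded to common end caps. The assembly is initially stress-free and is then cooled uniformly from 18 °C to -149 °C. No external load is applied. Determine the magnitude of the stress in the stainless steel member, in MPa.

σ ≈ 123 MPa (compressive)

The magnesium alloy has the larger α, so on cooling it would change length more than the stainless steel if both were free. The rigid plates force a common final length, so the magnesium alloy is put into tension and the stainless steel into compression, with equal and opposite forces P (no external load).
Compatibility of the two members (thermal + elastic change equal): (α₁ − α₂)ΔT = P·[1/(A₁E₁) + 1/(A₂E₂)].
|α₁ − α₂|·ΔT = 10.1×10⁻⁶ × 167 = 0.001687.
1/(A₁E₁) + 1/(A₂E₂) = 1/(750×191×10³) + 1/(1975×45×10³) = 1.823×10⁻⁸ N⁻¹.
So P = 0.001687 / 1.823×10⁻⁸ = 92.51 kN.
σ_{stainless steel} = P/A₁ = 92510/750 = 123.3 MPa, compressive.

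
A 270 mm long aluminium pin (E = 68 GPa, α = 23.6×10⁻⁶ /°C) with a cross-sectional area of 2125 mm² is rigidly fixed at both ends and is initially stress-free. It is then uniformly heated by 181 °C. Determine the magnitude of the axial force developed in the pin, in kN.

The ends cannot move, so σ = EαΔT = 68×10³ × 23.6×10⁻⁶ × 181 = 290.5 MPa.
Axial force P = σA = 290.5 × 2125 = 617200 N = 617.2 kN, compressive.

P ≈ 617 kN (compressive)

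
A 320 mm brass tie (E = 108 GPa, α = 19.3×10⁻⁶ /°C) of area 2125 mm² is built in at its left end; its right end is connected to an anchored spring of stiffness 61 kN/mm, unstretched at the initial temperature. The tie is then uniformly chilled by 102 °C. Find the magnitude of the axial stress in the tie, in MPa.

σ ≈ 16.7 MPa (tensile)

Free thermal contraction: δ_free = αΔT L = 19.3×10⁻⁶ × 102 × 320 = 0.63 mm.
With a force P in the spring, the elastic change of the tie is PL/(AE) and that of the spring is P/k; compatibility requires their sum to equal δ_free.
P [ L/(AE) + 1/k ] = δ_free → P [ 320/(2125×108×10³) + 1/(61×10³) ] = 0.63.
P = 0.63 / 1.779×10⁻⁵ = 35410 N.
σ = P/A = 35410/2125 = 16.67 MPa.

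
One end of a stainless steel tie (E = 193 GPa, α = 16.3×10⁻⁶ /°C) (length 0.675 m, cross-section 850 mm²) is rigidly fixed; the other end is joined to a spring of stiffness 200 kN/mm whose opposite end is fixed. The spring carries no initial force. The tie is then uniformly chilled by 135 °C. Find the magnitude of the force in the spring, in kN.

If the spring were absent the tie would shorten by αΔT L = 16.3×10⁻⁶ × 135 × 675 = 1.485 mm.
With a force P in the spring, the elastic change of the tie is PL/(AE) and that of the spring is P/k; compatibility requires their sum to equal δ_free.
So P = δ_free / [L/(AE) + 1/k] = 1.485 / [ 675/(850×193×10³) + 1/(200×10³) ].
P = 1.485 / 9.115×10⁻⁶ = 163000 N.

P ≈ 163 kN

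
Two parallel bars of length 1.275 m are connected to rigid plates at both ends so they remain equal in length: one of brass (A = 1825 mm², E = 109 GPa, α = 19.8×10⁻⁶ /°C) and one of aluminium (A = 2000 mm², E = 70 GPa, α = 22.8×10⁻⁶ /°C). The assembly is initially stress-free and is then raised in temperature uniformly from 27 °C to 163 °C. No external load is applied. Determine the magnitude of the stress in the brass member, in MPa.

Equilibrium of a rigid end plate with no external load gives equal and opposite internal forces ±P in the two members. Since α_{aluminium} > α_{brass}, heating drives the aluminium into compression and the brass into tension.
Setting the final lengths equal and cancelling L: (α₁ − α₂)ΔT = P/(A₁E₁) + P/(A₂E₂).
|α₁ − α₂|·ΔT = 3×10⁻⁶ × 136 = 0.000408.
1/(A₁E₁) + 1/(A₂E₂) = 1/(1825×109×10³) + 1/(2000×70×10³) = 1.217×10⁻⁸ N⁻¹.
P = 0.000408 / 1.217×10⁻⁸ = 33530 N = 33.53 kN.
σ_{brass} = P/A₁ = 33530/1825 = 18.37 MPa, tensile.

σ ≈ 18.4 MPa (tensile)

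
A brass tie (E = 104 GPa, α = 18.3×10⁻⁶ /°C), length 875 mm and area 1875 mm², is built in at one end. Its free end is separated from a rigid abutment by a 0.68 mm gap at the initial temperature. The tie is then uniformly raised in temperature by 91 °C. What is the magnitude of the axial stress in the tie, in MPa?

Unrestrained expansion: δ_free = αΔT L = 18.3×10⁻⁶ × 91 × 875 = 1.457 mm.
After closing the 0.68 mm clearance, 1.457 − 0.68 = 0.7771 mm of expansion remains to be suppressed by the wall.
That suppressed elongation corresponds to σ = E·Δ/L = 104×10³ × 0.7771/875 = 92.37 MPa.

σ ≈ 92.4 MPa (compressive)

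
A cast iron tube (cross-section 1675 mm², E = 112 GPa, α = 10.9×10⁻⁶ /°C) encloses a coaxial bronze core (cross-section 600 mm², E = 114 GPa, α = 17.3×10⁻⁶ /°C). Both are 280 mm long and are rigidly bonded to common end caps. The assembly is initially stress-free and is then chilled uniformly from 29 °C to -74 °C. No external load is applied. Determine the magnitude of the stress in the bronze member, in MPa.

The bronze has the larger α, so on cooling it would change length more than the cast iron if both were free. The rigid plates force a common final length, so the bronze is put into tension and the cast iron into compression, with equal and opposite forces P (no external load).
Setting the final lengths equal and cancelling L: (α₁ − α₂)ΔT = P/(A₁E₁) + P/(A₂E₂).
|α₁ − α₂|·ΔT = 6.4×10⁻⁶ × 103 = 0.0006592.
1/(A₁E₁) + 1/(A₂E₂) = 1/(1675×112×10³) + 1/(600×114×10³) = 1.995×10⁻⁸ N⁻¹.
So P = 0.0006592 / 1.995×10⁻⁸ = 33.04 kN.
σ_{bronze} = P/A₂ = 33040/600 = 55.07 MPa, tensile.

σ ≈ 55.1 MPa (tensile)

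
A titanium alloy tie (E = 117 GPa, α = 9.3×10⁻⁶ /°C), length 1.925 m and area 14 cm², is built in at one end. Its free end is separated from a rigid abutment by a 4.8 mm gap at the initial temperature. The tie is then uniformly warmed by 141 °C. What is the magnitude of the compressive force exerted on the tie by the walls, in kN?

If the wall were absent the tie would grow by αΔT L = 9.3×10⁻⁶ × 141 × 1925 = 2.524 mm.
This is smaller than the 4.8 mm clearance, so the tie expands freely without reaching the stop — the stress is zero.

P ≈ 0 kN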